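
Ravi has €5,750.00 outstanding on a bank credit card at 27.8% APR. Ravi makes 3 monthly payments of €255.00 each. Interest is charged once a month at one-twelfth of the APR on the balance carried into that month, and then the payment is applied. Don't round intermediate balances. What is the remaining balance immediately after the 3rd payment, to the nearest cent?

Monthly rate r = 27.8%/12 = 2.31667% = 0.0231667.
Each month: B ← B·(1+r) − €255.00.
Month 1: interest €133.21; balance after payment €5,628.21.
Month 2: interest €130.39; balance after payment €5,503.60.
Month 3: interest €127.50; balance after payment €5,376.10.

€5,376.10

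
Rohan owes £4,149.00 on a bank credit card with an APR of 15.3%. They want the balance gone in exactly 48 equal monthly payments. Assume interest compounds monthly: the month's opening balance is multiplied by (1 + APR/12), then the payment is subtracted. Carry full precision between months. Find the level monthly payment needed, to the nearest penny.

Monthly rate r = 15.3%/12 = 1.275% = 0.01275.
Level-payment amortization: P = B₀·r / (1 − (1+r)^(−n)) = 4149.00·0.01275 / (1 − 1.01275^(−48)).
Denominator 1 − (1+r)^(−48) = 0.455632848.
P = 52.8998 / 0.455632848 ≈ 116.10.

£116.10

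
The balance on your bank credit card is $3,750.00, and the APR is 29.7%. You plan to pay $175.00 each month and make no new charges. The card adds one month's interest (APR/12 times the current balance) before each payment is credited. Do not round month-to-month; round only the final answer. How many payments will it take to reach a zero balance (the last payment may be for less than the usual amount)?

31 payments

Monthly rate r = 29.7%/12 = 2.475% = 0.02475.
Recurrence: B ← B·(1+r) − $175.00.
Month 1: interest $92.81; balance after payment $3,667.81.
Month 2: interest $90.78; balance after payment $3,583.59.
Closed form: n = −ln(1 − rB₀/P)/ln(1+r) = −ln(0.46964)/ln(1.02475) ≈ 30.913, so the balance reaches zero during payment 31.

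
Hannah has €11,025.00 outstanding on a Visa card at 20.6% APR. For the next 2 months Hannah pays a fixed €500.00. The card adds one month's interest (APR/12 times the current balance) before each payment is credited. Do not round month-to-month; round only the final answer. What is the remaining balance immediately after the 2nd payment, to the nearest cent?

€10,398.19

Monthly rate r = 20.6%/12 = 1.71667% = 0.0171667.
Each month: B ← B·(1+r) − €500.00.
Month 1: interest €189.26; balance after payment €10,714.26.
Month 2: interest €183.93; balance after payment €10,398.19.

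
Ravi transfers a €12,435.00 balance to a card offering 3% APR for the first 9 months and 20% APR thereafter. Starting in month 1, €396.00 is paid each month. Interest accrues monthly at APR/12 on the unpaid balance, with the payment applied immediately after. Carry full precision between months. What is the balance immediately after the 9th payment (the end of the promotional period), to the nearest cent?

Promo months 1–9 at r₀ = 3%/12 = 0.0025; months 10+ at r₁ = 20%/12 = 0.0166667.
After month 9: iterate B ← B·(1+r₀) − €396.00 for 9 months → €9,117.75.

€9,117.75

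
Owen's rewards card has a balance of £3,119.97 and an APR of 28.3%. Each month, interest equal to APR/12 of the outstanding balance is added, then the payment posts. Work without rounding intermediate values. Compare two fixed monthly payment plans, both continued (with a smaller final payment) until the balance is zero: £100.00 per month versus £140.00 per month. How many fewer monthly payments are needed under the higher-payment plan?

26 fewer payments

Monthly rate r = 28.3%/12 = 2.35833% = 0.0235833.
At £100.00/mo: n = ⌈−ln(1 − rB₀/P)/ln(1+r)⌉ = 58 payments (last £10.31); total interest = total paid − £3,119.97 = £2,590.34.
At £140.00/mo: 32 payments (last £138.39); total interest £1,358.42.
Payments saved = 58 − 32 = 26.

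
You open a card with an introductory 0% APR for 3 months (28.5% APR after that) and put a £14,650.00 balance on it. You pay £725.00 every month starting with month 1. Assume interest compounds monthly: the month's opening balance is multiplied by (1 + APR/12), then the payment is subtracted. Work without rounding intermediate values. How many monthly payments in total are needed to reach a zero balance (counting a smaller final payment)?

26 months

Promo months 1–3 at r₀ = 0%/12 = 0; months 4+ at r₁ = 28.5%/12 = 0.02375.
After month 3 (no interest yet): B = £14,650.00 − 3·£725.00 = £12,475.00.
Then at r₁ with £725.00/mo: n₂ = −ln(1 − r₁·B/P)/ln(1+r₁) ≈ 22.38 → 23 more payments.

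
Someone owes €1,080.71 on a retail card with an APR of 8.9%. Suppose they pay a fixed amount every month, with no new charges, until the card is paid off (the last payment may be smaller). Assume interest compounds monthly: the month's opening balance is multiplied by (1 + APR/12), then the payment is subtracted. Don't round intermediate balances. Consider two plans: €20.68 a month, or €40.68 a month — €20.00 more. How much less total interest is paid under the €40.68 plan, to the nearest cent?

€164.21

Monthly rate r = 8.9%/12 = 0.741667% = 0.00741667.
At €20.68/mo: n = ⌈−ln(1 − rB₀/P)/ln(1+r)⌉ = 67 payments (last €7.44); total interest = total paid − €1,080.71 = €291.61.
At €40.68/mo: 30 payments (last €28.39); total interest €127.40.
Interest saved = €291.61 − €127.40 = €164.21.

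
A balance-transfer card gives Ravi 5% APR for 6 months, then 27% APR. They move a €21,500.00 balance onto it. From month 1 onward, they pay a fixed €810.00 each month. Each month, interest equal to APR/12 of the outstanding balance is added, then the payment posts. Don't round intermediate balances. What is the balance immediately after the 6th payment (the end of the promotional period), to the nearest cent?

€17,132.22

Promo months 1–6 at r₀ = 5%/12 = 0.00416667; months 7+ at r₁ = 27%/12 = 0.0225.
After month 6: iterate B ← B·(1+r₀) − €810.00 for 6 months → €17,132.22.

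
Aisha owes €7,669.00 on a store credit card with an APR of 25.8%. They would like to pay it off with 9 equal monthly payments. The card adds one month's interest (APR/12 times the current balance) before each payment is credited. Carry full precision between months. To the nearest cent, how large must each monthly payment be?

Monthly rate r = 25.8%/12 = 2.15% = 0.0215.
Level-payment amortization: P = B₀·r / (1 − (1+r)^(−n)) = 7669.00·0.0215 / (1 − 1.0215^(−9)).
Denominator 1 − (1+r)^(−9) = 0.174238442.
P = 164.884 / 0.174238442 ≈ 946.31.

€946.31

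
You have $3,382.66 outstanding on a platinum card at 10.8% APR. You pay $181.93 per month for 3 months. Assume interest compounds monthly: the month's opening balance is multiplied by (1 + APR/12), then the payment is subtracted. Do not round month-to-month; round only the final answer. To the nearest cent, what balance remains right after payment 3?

$2,924.10

Monthly rate r = 10.8%/12 = 0.9% = 0.009.
Each month: B ← B·(1+r) − $181.93.
Month 1: interest $30.44; balance after payment $3,231.17.
Month 2: interest $29.08; balance after payment $3,078.32.
Month 3: interest $27.70; balance after payment $2,924.10.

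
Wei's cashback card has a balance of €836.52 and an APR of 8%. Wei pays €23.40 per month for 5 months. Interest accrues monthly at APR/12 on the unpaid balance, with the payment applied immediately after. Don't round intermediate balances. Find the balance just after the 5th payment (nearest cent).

€746.21

Monthly rate r = 8%/12 = 0.666667% = 0.00666667.
Each month: B ← B·(1+r) − €23.40.
Month 1: interest €5.58; balance after payment €818.70.
Month 2: interest €5.46; balance after payment €800.75.
Month 3: interest €5.34; balance after payment €782.69.
Month 4: interest €5.22; balance after payment €764.51.
Month 5: interest €5.10; balance after payment €746.21.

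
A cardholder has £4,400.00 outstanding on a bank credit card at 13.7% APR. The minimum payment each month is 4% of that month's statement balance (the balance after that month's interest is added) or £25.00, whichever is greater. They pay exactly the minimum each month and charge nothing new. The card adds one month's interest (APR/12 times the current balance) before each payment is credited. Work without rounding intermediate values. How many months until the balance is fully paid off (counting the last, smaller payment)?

96 months

Monthly rate r = 13.7%/12 = 1.14167% = 0.0114167.
While 4% of the post-interest balance exceeds £25.00, each month B ← (B·(1+r))·(1 − 0.04), i.e. B shrinks by the factor (1+r)·0.96 = 0.97096.
This holds for months 1–67. Entering month 68 the balance is £610.86; 4% of the post-interest balance is now below £25.00, so the flat £25.00 minimum applies from here.
From month 68 a fixed £25.00 at rate r clears £610.86 in 29 more payments. Total: 67 + 29 = 96 months.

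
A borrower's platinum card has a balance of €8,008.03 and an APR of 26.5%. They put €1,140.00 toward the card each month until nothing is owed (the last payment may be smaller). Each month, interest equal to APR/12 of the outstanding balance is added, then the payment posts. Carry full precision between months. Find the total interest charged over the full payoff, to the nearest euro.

€792

Monthly rate r = 26.5%/12 = 2.20833% = 0.0220833.
Payoff takes n = ⌈−ln(1 − rB₀/P)/ln(1+r)⌉ = ⌈7.717⌉ = 8 payments; the last is €820.19.
Total paid = 7·€1,140.00 + €820.19 = €8,800.19.
Total interest = total paid − principal = €8,800.19 − €8,008.03 = €792.16.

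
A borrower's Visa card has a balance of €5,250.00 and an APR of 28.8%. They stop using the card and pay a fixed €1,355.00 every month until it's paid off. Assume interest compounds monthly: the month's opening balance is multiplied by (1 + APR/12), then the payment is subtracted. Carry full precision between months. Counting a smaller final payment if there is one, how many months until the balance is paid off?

Monthly rate r = 28.8%/12 = 2.4% = 0.024.
Recurrence: B ← B·(1+r) − €1,355.00.
Month 1: interest €126.00; balance after payment €4,021.00.
Month 2: interest €96.50; balance after payment €2,762.50.
Month 3: interest €66.30; balance after payment €1,473.80.
Month 4: interest €35.37; balance after payment €154.18.
Month 5: interest €3.70; balance after payment €0.00.

5 months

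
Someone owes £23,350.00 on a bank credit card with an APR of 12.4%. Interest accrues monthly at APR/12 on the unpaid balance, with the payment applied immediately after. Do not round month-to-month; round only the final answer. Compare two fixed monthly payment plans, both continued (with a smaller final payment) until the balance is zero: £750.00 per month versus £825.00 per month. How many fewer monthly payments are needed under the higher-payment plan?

Monthly rate r = 12.4%/12 = 1.03333% = 0.0103333.
At £750.00/mo: n = ⌈−ln(1 − rB₀/P)/ln(1+r)⌉ = 38 payments (last £570.52); total interest = total paid − £23,350.00 = £4,970.52.
At £825.00/mo: 34 payments (last £540.04); total interest £4,415.04.
Payments saved = 38 − 34 = 4.

4 fewer payments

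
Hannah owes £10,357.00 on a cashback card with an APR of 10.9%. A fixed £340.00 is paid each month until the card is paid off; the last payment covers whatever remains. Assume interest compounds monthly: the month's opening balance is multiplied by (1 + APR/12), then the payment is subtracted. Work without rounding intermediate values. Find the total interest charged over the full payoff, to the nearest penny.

£1,823.05

Monthly rate r = 10.9%/12 = 0.908333% = 0.00908333.
Payoff takes n = ⌈−ln(1 − rB₀/P)/ln(1+r)⌉ = ⌈35.823⌉ = 36 payments; the last is £280.05.
Total paid = 35·£340.00 + £280.05 = £12,180.05.
Total interest = total paid − principal = £12,180.05 − £10,357.00 = £1,823.05.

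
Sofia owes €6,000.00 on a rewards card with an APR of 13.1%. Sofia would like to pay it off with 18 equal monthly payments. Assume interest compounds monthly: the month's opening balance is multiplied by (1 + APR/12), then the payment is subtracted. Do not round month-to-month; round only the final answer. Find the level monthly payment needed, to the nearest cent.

€368.97

Monthly rate r = 13.1%/12 = 1.09167% = 0.0109167.
Level-payment amortization: P = B₀·r / (1 − (1+r)^(−n)) = 6000.00·0.0109167 / (1 − 1.01092^(−18)).
Denominator 1 − (1+r)^(−18) = 0.177523345.
P = 65.5 / 0.177523345 ≈ 368.97.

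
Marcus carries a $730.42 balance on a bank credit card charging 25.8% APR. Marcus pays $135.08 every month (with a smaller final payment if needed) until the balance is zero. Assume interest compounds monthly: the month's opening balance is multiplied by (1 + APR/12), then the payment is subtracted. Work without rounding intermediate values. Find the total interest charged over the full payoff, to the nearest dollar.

Monthly rate r = 25.8%/12 = 2.15% = 0.0215.
Payoff takes n = ⌈−ln(1 − rB₀/P)/ln(1+r)⌉ = ⌈5.810⌉ = 6 payments; the last is $109.62.
Total paid = 5·$135.08 + $109.62 = $785.02.
Total interest = total paid − principal = $785.02 − $730.42 = $54.60.

$55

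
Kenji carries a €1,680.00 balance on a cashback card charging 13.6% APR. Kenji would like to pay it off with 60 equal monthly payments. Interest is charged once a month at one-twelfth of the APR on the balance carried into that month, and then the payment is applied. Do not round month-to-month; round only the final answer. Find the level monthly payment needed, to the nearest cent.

€38.74

Monthly rate r = 13.6%/12 = 1.13333% = 0.0113333.
Level-payment amortization: P = B₀·r / (1 − (1+r)^(−n)) = 1680.00·0.0113333 / (1 − 1.01133^(−60)).
Denominator 1 − (1+r)^(−60) = 0.491441759.
P = 19.04 / 0.491441759 ≈ 38.74.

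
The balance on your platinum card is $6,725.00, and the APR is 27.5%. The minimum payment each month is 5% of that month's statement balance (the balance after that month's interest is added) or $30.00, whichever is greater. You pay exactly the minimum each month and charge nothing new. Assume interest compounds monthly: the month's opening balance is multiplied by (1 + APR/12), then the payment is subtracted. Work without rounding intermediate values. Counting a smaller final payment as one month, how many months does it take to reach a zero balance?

Monthly rate r = 27.5%/12 = 2.29167% = 0.0229167.
While 5% of the post-interest balance exceeds $30.00, each month B ← (B·(1+r))·(1 − 0.05), i.e. B shrinks by the factor (1+r)·0.95 = 0.97177.
This holds for months 1–86. Entering month 87 the balance is $573.04; 5% of the post-interest balance is now below $30.00, so the flat $30.00 minimum applies from here.
From month 87 a fixed $30.00 at rate r clears $573.04 in 26 more payments. Total: 86 + 26 = 112 months.

112 months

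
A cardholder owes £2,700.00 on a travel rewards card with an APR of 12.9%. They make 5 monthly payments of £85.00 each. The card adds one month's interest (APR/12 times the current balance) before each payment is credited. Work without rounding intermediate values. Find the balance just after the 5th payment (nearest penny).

Monthly rate r = 12.9%/12 = 1.075% = 0.01075.
Each month: B ← B·(1+r) − £85.00.
Month 1: interest £29.03; balance after payment £2,644.03.
Month 2: interest £28.42; balance after payment £2,587.45.
Month 3: interest £27.82; balance after payment £2,530.26.
Month 4: interest £27.20; balance after payment £2,472.46.
Month 5: interest £26.58; balance after payment £2,414.04.

£2,414.04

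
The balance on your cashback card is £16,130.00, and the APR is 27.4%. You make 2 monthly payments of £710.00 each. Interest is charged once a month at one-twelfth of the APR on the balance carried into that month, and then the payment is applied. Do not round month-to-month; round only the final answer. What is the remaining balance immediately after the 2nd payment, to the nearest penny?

£15,438.80

Monthly rate r = 27.4%/12 = 2.28333% = 0.0228333.
Each month: B ← B·(1+r) − £710.00.
Month 1: interest £368.30; balance after payment £15,788.30.
Month 2: interest £360.50; balance after payment £15,438.80.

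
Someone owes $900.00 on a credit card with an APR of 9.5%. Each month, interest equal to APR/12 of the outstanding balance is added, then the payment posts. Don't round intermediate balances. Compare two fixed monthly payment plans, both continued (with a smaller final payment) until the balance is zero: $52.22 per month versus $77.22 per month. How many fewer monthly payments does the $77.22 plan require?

6 fewer payments

Monthly rate r = 9.5%/12 = 0.791667% = 0.00791667.
At $52.22/mo: n = ⌈−ln(1 − rB₀/P)/ln(1+r)⌉ = 19 payments (last $31.54); total interest = total paid − $900.00 = $71.50.
At $77.22/mo: 13 payments (last $21.42); total interest $48.06.
Payments saved = 19 − 13 = 6.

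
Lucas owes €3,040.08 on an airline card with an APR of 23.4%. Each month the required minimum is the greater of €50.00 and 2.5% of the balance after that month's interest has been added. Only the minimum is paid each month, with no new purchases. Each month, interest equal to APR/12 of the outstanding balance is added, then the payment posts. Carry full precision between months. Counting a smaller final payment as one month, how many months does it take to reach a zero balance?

148 months

Monthly rate r = 23.4%/12 = 1.95% = 0.0195.
While 2.5% of the post-interest balance exceeds €50.00, each month B ← (B·(1+r))·(1 − 0.025), i.e. B shrinks by the factor (1+r)·0.975 = 0.99401.
This holds for months 1–73. Entering month 74 the balance is €1,961.05; 2.5% of the post-interest balance is now below €50.00, so the flat €50.00 minimum applies from here.
From month 74 a fixed €50.00 at rate r clears €1,961.05 in 75 more payments. Total: 73 + 75 = 148 months.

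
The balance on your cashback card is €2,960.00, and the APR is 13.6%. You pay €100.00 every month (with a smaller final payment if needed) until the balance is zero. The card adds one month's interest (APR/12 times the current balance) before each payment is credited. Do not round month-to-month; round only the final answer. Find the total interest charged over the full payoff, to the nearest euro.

Monthly rate r = 13.6%/12 = 1.13333% = 0.0113333.
Payoff takes n = ⌈−ln(1 − rB₀/P)/ln(1+r)⌉ = ⌈36.263⌉ = 37 payments; the last is €26.42.
Total paid = 36·€100.00 + €26.42 = €3,626.42.
Total interest = total paid − principal = €3,626.42 − €2,960.00 = €666.42.

€666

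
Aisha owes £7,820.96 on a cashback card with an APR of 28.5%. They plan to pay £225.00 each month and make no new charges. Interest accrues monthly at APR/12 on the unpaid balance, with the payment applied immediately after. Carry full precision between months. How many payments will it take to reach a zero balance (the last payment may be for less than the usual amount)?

75 payments

Monthly rate r = 28.5%/12 = 2.375% = 0.02375.
Recurrence: B ← B·(1+r) − £225.00.
Month 1: interest £185.75; balance after payment £7,781.71.
Month 2: interest £184.82; balance after payment £7,741.52.
Closed form: n = −ln(1 − rB₀/P)/ln(1+r) = −ln(0.17445)/ln(1.02375) ≈ 74.389, so the balance reaches zero during payment 75.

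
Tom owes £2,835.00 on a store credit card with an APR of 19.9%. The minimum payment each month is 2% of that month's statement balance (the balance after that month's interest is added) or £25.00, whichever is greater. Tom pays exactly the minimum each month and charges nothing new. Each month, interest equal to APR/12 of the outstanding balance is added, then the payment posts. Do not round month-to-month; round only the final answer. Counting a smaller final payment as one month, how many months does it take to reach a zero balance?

326 months

Monthly rate r = 19.9%/12 = 1.65833% = 0.0165833.
While 2% of the post-interest balance exceeds £25.00, each month B ← (B·(1+r))·(1 − 0.02), i.e. B shrinks by the factor (1+r)·0.98 = 0.99625.
This holds for months 1–223. Entering month 224 the balance is £1,227.03; 2% of the post-interest balance is now below £25.00, so the flat £25.00 minimum applies from here.
From month 224 a fixed £25.00 at rate r clears £1,227.03 in 103 more payments. Total: 223 + 103 = 326 months.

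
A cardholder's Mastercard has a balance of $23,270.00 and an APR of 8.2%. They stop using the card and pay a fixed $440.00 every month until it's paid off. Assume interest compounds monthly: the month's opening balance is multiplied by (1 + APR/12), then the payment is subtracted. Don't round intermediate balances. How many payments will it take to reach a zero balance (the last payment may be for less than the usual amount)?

Monthly rate r = 8.2%/12 = 0.683333% = 0.00683333.
Recurrence: B ← B·(1+r) − $440.00.
Month 1: interest $159.01; balance after payment $22,989.01.
Month 2: interest $157.09; balance after payment $22,706.10.
Closed form: n = −ln(1 − rB₀/P)/ln(1+r) = −ln(0.63861)/ln(1.00683) ≈ 65.852, so the balance reaches zero during payment 66.

66 months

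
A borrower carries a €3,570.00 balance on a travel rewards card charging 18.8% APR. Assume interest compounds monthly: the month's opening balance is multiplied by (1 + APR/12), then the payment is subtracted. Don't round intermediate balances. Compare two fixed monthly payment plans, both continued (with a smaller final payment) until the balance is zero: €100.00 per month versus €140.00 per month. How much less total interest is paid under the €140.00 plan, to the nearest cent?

Monthly rate r = 18.8%/12 = 1.56667% = 0.0156667.
At €100.00/mo: n = ⌈−ln(1 − rB₀/P)/ln(1+r)⌉ = 53 payments (last €71.18); total interest = total paid − €3,570.00 = €1,701.18.
At €140.00/mo: 33 payments (last €113.16); total interest €1,023.16.
Interest saved = €1,701.18 − €1,023.16 = €678.02.

€678.02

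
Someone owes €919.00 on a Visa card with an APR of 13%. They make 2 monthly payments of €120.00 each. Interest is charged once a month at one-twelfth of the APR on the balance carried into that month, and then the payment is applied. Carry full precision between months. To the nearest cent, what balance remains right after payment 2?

Monthly rate r = 13%/12 = 1.08333% = 0.0108333.
Each month: B ← B·(1+r) − €120.00.
Month 1: interest €9.96; balance after payment €808.96.
Month 2: interest €8.76; balance after payment €697.72.

€697.72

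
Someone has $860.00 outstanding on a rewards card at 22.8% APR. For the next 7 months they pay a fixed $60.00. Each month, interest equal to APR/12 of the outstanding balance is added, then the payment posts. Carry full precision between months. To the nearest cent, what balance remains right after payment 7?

$536.40

Monthly rate r = 22.8%/12 = 1.9% = 0.019.
Each month: B ← B·(1+r) − $60.00.
Month 1: interest $16.34; balance after payment $816.34.
Month 2: interest $15.51; balance after payment $771.85.
Month 3: interest $14.67; balance after payment $726.52.
Month 4: interest $13.80; balance after payment $680.32.
Month 5: interest $12.93; balance after payment $633.25.
Month 6: interest $12.03; balance after payment $585.28.
Month 7: interest $11.12; balance after payment $536.40.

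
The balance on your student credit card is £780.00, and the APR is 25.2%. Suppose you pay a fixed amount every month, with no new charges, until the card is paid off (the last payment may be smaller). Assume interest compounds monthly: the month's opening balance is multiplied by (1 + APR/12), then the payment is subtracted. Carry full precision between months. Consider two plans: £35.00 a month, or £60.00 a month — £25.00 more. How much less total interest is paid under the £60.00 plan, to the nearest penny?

Monthly rate r = 25.2%/12 = 2.1% = 0.021.
At £35.00/mo: n = ⌈−ln(1 − rB₀/P)/ln(1+r)⌉ = 31 payments (last £12.94); total interest = total paid − £780.00 = £282.94.
At £60.00/mo: 16 payments (last £20.61); total interest £140.61.
Interest saved = £282.94 − £140.61 = £142.33.

£142.33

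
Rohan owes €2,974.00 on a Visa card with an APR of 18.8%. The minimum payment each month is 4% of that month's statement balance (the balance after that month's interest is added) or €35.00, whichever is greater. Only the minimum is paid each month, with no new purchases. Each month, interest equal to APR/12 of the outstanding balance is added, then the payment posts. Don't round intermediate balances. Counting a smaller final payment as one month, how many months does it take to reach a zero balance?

Monthly rate r = 18.8%/12 = 1.56667% = 0.0156667.
While 4% of the post-interest balance exceeds €35.00, each month B ← (B·(1+r))·(1 − 0.04), i.e. B shrinks by the factor (1+r)·0.96 = 0.97504.
This holds for months 1–50. Entering month 51 the balance is €840.35; 4% of the post-interest balance is now below €35.00, so the flat €35.00 minimum applies from here.
From month 51 a fixed €35.00 at rate r clears €840.35 in 31 more payments. Total: 50 + 31 = 81 months.

81 months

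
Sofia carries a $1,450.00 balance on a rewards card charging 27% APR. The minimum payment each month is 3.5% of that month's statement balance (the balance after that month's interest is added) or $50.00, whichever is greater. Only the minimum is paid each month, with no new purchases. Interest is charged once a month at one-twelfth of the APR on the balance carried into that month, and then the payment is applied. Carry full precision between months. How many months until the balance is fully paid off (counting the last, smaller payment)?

Monthly rate r = 27%/12 = 2.25% = 0.0225.
While 3.5% of the post-interest balance exceeds $50.00, each month B ← (B·(1+r))·(1 − 0.035), i.e. B shrinks by the factor (1+r)·0.965 = 0.98671.
This holds for months 1–3. Entering month 4 the balance is $1,392.96; 3.5% of the post-interest balance is now below $50.00, so the flat $50.00 minimum applies from here.
From month 4 a fixed $50.00 at rate r clears $1,392.96 in 45 more payments. Total: 3 + 45 = 48 months.

48 months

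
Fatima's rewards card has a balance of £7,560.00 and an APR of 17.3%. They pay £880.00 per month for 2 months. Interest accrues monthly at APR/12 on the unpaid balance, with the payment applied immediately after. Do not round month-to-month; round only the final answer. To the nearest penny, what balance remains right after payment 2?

£6,006.86

Monthly rate r = 17.3%/12 = 1.44167% = 0.0144167.
Each month: B ← B·(1+r) − £880.00.
Month 1: interest £108.99; balance after payment £6,788.99.
Month 2: interest £97.87; balance after payment £6,006.86.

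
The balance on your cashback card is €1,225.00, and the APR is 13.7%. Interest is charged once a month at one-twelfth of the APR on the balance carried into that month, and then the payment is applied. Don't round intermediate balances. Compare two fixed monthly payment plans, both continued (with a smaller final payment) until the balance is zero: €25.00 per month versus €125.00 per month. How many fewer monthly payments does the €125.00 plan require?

Monthly rate r = 13.7%/12 = 1.14167% = 0.0114167.
At €25.00/mo: n = ⌈−ln(1 − rB₀/P)/ln(1+r)⌉ = 73 payments (last €5.12); total interest = total paid − €1,225.00 = €580.12.
At €125.00/mo: 11 payments (last €56.69); total interest €81.69.
Payments saved = 73 − 11 = 62.

62 fewer payments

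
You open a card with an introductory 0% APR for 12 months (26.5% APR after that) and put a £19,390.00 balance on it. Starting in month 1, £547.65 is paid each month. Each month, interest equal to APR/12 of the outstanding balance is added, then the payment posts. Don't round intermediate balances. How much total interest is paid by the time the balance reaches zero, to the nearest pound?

Promo months 1–12 at r₀ = 0%/12 = 0; months 13+ at r₁ = 26.5%/12 = 0.0220833.
After month 12 (no interest yet): B = £19,390.00 − 12·£547.65 = £12,818.20.
Then at r₁ with £547.65/mo: n₂ = −ln(1 − r₁·B/P)/ln(1+r₁) ≈ 33.31 → 34 more payments.
Total paid = 45·£547.65 + £168.44 = £24,812.69; interest = £24,812.69 − £19,390.00 = £5,422.69.

£5,423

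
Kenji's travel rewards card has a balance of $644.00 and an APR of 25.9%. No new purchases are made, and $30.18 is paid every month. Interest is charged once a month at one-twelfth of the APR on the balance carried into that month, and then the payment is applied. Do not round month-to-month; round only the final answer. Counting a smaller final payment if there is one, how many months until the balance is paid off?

Monthly rate r = 25.9%/12 = 2.15833% = 0.0215833.
Recurrence: B ← B·(1+r) − $30.18.
Month 1: interest $13.90; balance after payment $627.72.
Month 2: interest $13.55; balance after payment $611.09.
Closed form: n = −ln(1 − rB₀/P)/ln(1+r) = −ln(0.53944)/ln(1.02158) ≈ 28.905, so the balance reaches zero during payment 29.

29 payments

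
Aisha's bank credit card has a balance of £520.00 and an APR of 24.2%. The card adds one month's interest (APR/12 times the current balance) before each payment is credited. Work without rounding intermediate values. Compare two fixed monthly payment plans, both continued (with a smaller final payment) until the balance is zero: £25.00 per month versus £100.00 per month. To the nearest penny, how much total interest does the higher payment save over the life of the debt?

Monthly rate r = 24.2%/12 = 2.01667% = 0.0201667.
At £25.00/mo: n = ⌈−ln(1 − rB₀/P)/ln(1+r)⌉ = 28 payments (last £5.96); total interest = total paid − £520.00 = £160.96.
At £100.00/mo: 6 payments (last £55.10); total interest £35.10.
Interest saved = £160.96 − £35.10 = £125.86.

£125.86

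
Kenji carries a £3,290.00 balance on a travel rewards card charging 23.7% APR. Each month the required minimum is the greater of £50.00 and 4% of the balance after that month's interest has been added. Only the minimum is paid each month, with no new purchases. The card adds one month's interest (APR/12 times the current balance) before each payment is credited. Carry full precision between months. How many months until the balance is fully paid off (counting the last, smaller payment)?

Monthly rate r = 23.7%/12 = 1.975% = 0.01975.
While 4% of the post-interest balance exceeds £50.00, each month B ← (B·(1+r))·(1 − 0.04), i.e. B shrinks by the factor (1+r)·0.96 = 0.97896.
This holds for months 1–47. Entering month 48 the balance is £1,211.01; 4% of the post-interest balance is now below £50.00, so the flat £50.00 minimum applies from here.
From month 48 a fixed £50.00 at rate r clears £1,211.01 in 34 more payments. Total: 47 + 34 = 81 months.

81 months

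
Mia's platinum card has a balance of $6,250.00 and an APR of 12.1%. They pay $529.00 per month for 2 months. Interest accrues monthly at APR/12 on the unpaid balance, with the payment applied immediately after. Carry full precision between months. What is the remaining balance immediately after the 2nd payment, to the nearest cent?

$5,313.34

Monthly rate r = 12.1%/12 = 1.00833% = 0.0100833.
Each month: B ← B·(1+r) − $529.00.
Month 1: interest $63.02; balance after payment $5,784.02.
Month 2: interest $58.32; balance after payment $5,313.34.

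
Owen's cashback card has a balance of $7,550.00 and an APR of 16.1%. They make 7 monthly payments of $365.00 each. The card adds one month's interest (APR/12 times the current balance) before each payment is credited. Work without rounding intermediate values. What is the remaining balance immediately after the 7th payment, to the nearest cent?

Monthly rate r = 16.1%/12 = 1.34167% = 0.0134167.
Each month: B ← B·(1+r) − $365.00.
Month 1: interest $101.30; balance after payment $7,286.30.
Month 2: interest $97.76; balance after payment $7,019.05.
Month 3: interest $94.17; balance after payment $6,748.23.
Month 4: interest $90.54; balance after payment $6,473.76.
Month 5: interest $86.86; balance after payment $6,195.62.
Month 6: interest $83.12; balance after payment $5,913.75.
Month 7: interest $79.34; balance after payment $5,628.09.

$5,628.09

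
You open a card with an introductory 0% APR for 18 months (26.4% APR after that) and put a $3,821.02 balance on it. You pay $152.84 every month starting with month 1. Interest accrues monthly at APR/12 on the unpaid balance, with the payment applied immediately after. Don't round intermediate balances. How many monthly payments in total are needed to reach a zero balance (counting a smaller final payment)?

26 payments

Promo months 1–18 at r₀ = 0%/12 = 0; months 19+ at r₁ = 26.4%/12 = 0.022.
After month 18 (no interest yet): B = $3,821.02 − 18·$152.84 = $1,069.90.
Then at r₁ with $152.84/mo: n₂ = −ln(1 − r₁·B/P)/ln(1+r₁) ≈ 7.69 → 8 more payments.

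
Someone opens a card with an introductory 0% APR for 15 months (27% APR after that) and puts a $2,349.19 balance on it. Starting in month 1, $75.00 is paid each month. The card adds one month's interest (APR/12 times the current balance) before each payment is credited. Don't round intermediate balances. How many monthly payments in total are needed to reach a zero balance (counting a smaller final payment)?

36 months

Promo months 1–15 at r₀ = 0%/12 = 0; months 16+ at r₁ = 27%/12 = 0.0225.
After month 15 (no interest yet): B = $2,349.19 − 15·$75.00 = $1,224.19.
Then at r₁ with $75.00/mo: n₂ = −ln(1 − r₁·B/P)/ln(1+r₁) ≈ 20.57 → 21 more payments.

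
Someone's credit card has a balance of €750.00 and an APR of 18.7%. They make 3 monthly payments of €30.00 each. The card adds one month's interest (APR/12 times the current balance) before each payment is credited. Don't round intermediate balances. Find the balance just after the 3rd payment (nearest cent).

€694.20

Monthly rate r = 18.7%/12 = 1.55833% = 0.0155833.
Each month: B ← B·(1+r) − €30.00.
Month 1: interest €11.69; balance after payment €731.69.
Month 2: interest €11.40; balance after payment €713.09.
Month 3: interest €11.11; balance after payment €694.20.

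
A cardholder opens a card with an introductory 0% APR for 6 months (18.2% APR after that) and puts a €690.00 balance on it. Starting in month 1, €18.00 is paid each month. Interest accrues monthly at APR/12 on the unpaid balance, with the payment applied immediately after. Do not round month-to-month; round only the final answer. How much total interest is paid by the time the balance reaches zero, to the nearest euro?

€224

Promo months 1–6 at r₀ = 0%/12 = 0; months 7+ at r₁ = 18.2%/12 = 0.0151667.
After month 6 (no interest yet): B = €690.00 − 6·€18.00 = €582.00.
Then at r₁ with €18.00/mo: n₂ = −ln(1 − r₁·B/P)/ln(1+r₁) ≈ 44.78 → 45 more payments.
Total paid = 50·€18.00 + €14.11 = €914.11; interest = €914.11 − €690.00 = €224.11.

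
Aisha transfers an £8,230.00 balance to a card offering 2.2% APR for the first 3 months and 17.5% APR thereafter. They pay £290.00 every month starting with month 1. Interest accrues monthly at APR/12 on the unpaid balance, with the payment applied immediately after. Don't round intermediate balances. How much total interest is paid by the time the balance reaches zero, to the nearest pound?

£1,969

Promo months 1–3 at r₀ = 2.2%/12 = 0.00183333; months 4+ at r₁ = 17.5%/12 = 0.0145833.
After month 3: iterate B ← B·(1+r₀) − £290.00 for 3 months → £7,403.75.
Then at r₁ with £290.00/mo: n₂ = −ln(1 − r₁·B/P)/ln(1+r₁) ≈ 32.17 → 33 more payments.
Total paid = 35·£290.00 + £48.77 = £10,198.77; interest = £10,198.77 − £8,230.00 = £1,968.77.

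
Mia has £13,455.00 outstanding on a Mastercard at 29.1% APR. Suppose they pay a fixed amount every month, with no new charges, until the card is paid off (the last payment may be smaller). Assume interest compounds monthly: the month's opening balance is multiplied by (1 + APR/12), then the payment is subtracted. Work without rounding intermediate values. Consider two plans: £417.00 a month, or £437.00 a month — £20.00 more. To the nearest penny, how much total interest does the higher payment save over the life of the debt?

£1,506.08

Monthly rate r = 29.1%/12 = 2.425% = 0.02425.
At £417.00/mo: n = ⌈−ln(1 − rB₀/P)/ln(1+r)⌉ = 64 payments (last £276.61); total interest = total paid − £13,455.00 = £13,092.61.
At £437.00/mo: 58 payments (last £132.53); total interest £11,586.53.
Interest saved = £13,092.61 − £11,586.53 = £1,506.08.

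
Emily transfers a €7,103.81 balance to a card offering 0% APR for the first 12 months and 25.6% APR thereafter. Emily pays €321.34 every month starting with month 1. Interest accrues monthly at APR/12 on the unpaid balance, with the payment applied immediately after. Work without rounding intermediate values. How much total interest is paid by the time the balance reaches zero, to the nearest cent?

€450.03

Promo months 1–12 at r₀ = 0%/12 = 0; months 13+ at r₁ = 25.6%/12 = 0.0213333.
After month 12 (no interest yet): B = €7,103.81 − 12·€321.34 = €3,247.73.
Then at r₁ with €321.34/mo: n₂ = −ln(1 − r₁·B/P)/ln(1+r₁) ≈ 11.50 → 12 more payments.
Total paid = 23·€321.34 + €163.02 = €7,553.84; interest = €7,553.84 − €7,103.81 = €450.03.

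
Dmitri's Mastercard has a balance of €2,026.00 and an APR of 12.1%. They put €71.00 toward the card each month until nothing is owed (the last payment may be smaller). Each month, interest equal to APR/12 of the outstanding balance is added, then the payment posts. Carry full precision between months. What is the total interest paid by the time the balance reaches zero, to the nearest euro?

Monthly rate r = 12.1%/12 = 1.00833% = 0.0100833.
Payoff takes n = ⌈−ln(1 − rB₀/P)/ln(1+r)⌉ = ⌈33.819⌉ = 34 payments; the last is €58.19.
Total paid = 33·€71.00 + €58.19 = €2,401.19.
Total interest = total paid − principal = €2,401.19 − €2,026.00 = €375.19.

€375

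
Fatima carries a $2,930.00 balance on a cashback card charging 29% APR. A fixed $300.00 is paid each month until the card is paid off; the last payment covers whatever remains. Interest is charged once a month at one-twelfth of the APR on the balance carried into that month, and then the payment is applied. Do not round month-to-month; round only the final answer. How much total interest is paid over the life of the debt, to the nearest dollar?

Monthly rate r = 29%/12 = 2.41667% = 0.0241667.
Payoff takes n = ⌈−ln(1 − rB₀/P)/ln(1+r)⌉ = ⌈11.274⌉ = 12 payments; the last is $83.03.
Total paid = 11·$300.00 + $83.03 = $3,383.03.
Total interest = total paid − principal = $3,383.03 − $2,930.00 = $453.03.

$453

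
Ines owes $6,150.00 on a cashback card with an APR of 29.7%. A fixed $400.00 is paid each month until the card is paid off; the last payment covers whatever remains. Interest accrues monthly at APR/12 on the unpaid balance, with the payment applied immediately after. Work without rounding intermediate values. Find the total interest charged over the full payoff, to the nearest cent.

Monthly rate r = 29.7%/12 = 2.475% = 0.02475.
Payoff takes n = ⌈−ln(1 − rB₀/P)/ln(1+r)⌉ = ⌈19.588⌉ = 20 payments; the last is $236.26.
Total paid = 19·$400.00 + $236.26 = $7,836.26.
Total interest = total paid − principal = $7,836.26 − $6,150.00 = $1,686.26.

$1,686.26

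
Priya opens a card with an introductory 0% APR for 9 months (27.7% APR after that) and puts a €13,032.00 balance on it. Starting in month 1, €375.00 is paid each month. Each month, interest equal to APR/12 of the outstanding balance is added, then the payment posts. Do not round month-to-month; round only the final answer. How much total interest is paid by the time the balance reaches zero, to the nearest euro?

Promo months 1–9 at r₀ = 0%/12 = 0; months 10+ at r₁ = 27.7%/12 = 0.0230833.
After month 9 (no interest yet): B = €13,032.00 − 9·€375.00 = €9,657.00.
Then at r₁ with €375.00/mo: n₂ = −ln(1 − r₁·B/P)/ln(1+r₁) ≈ 39.55 → 40 more payments.
Total paid = 48·€375.00 + €206.05 = €18,206.05; interest = €18,206.05 − €13,032.00 = €5,174.05.

€5,174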